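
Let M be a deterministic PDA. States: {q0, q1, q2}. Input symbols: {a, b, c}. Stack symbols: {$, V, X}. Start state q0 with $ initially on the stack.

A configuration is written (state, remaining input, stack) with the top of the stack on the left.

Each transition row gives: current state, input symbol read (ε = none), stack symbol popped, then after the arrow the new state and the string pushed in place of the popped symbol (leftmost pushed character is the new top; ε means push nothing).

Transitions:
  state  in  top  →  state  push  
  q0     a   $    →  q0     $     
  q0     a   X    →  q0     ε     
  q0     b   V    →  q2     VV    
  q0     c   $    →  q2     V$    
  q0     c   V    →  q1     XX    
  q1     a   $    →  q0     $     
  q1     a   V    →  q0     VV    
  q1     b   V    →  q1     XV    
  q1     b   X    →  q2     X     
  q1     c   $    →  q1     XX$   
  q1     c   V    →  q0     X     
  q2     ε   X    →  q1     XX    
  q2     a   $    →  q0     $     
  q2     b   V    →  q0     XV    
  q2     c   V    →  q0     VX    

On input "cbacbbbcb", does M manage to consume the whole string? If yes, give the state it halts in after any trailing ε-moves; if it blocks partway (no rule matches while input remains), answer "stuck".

(q0, cbacbbbcb, $)
  read c, top $: go to q2, push V$ → (q2, bacbbbcb, V$)
  read b, top V: go to q0, push XV → (q0, acbbbcb, XV$)
  read a, top X: go to q0, push ε → (q0, cbbbcb, V$)
  read c, top V: go to q1, push XX → (q1, bbbcb, XX$)
  read b, top X: go to q2, push X → (q2, bbcb, XX$)
  ε-move, top X: go to q1, push XX → (q1, bbcb, XXX$)
  read b, top X: go to q2, push X → (q2, bcb, XXX$)
  ε-move, top X: go to q1, push XX → (q1, bcb, XXXX$)
  read b, top X: go to q2, push X → (q2, cb, XXXX$)
  ε-move, top X: go to q1, push XX → (q1, cb, XXXXX$)
No transition for (q1, c, top X); M blocks with input cb remaining.

stuck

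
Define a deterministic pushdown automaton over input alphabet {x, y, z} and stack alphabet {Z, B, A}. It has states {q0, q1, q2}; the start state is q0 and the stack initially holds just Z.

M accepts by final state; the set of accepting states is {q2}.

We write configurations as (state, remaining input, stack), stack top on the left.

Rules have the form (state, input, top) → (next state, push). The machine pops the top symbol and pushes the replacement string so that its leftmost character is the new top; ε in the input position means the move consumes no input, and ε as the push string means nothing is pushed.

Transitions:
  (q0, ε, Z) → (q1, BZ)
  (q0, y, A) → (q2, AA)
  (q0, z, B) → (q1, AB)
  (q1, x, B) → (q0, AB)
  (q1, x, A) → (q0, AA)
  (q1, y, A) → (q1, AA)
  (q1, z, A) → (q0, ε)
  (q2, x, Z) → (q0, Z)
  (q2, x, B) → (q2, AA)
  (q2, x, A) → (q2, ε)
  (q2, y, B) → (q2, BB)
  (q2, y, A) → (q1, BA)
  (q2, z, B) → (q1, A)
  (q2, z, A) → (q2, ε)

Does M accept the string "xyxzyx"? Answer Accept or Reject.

(q0, xyxzyx, Z) ⊢ (q1, xyxzyx, BZ) ⊢ (q0, yxzyx, ABZ) ⊢ (q2, xzyx, AABZ) ⊢ (q2, zyx, ABZ) ⊢ (q2, yx, BZ) ⊢ (q2, x, BBZ) ⊢ (q2, ε, AABZ)
All input consumed; state q2 ∈ F.

Accept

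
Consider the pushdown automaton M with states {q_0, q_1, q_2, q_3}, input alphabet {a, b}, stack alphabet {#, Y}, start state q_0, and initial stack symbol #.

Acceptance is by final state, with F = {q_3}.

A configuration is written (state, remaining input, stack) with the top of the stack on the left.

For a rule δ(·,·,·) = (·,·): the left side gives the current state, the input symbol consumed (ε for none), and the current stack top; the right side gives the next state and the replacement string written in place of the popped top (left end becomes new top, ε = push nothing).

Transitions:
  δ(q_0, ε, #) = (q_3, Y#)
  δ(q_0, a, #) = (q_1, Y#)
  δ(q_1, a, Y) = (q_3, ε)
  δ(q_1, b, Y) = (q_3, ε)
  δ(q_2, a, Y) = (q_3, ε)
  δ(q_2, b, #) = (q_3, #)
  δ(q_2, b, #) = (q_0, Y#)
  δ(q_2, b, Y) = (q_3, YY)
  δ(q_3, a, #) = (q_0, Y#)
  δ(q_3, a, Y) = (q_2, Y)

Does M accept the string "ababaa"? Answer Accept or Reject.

Accept

One accepting computation: (q_0, ababaa, #) ⊢ (q_3, ababaa, Y#) ⊢ (q_2, babaa, Y#) ⊢ (q_3, abaa, YY#) ⊢ (q_2, baa, YY#) ⊢ (q_3, aa, YYY#) ⊢ (q_2, a, YYY#) ⊢ (q_3, ε, YY#)
All input consumed and state q_3 ∈ F.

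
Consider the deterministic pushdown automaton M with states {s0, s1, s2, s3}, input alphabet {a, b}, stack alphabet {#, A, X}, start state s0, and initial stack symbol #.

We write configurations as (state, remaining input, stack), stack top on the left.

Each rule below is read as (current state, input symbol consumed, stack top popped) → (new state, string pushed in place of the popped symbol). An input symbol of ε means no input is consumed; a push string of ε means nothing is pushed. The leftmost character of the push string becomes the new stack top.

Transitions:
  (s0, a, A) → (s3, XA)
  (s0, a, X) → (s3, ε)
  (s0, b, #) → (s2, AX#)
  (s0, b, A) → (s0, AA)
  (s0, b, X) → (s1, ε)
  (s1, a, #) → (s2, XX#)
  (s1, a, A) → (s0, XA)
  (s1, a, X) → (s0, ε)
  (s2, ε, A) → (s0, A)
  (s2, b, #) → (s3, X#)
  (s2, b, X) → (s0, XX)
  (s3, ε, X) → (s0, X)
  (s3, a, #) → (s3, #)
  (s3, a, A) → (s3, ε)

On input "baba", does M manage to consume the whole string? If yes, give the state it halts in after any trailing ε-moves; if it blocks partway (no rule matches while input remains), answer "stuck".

(s0, baba, #) ⊢ (s2, aba, AX#) ⊢ (s0, aba, AX#) ⊢ (s3, ba, XAX#) ⊢ (s0, ba, XAX#) ⊢ (s1, a, AX#) ⊢ (s0, ε, XAX#)
All input consumed; M is in state s0.

s0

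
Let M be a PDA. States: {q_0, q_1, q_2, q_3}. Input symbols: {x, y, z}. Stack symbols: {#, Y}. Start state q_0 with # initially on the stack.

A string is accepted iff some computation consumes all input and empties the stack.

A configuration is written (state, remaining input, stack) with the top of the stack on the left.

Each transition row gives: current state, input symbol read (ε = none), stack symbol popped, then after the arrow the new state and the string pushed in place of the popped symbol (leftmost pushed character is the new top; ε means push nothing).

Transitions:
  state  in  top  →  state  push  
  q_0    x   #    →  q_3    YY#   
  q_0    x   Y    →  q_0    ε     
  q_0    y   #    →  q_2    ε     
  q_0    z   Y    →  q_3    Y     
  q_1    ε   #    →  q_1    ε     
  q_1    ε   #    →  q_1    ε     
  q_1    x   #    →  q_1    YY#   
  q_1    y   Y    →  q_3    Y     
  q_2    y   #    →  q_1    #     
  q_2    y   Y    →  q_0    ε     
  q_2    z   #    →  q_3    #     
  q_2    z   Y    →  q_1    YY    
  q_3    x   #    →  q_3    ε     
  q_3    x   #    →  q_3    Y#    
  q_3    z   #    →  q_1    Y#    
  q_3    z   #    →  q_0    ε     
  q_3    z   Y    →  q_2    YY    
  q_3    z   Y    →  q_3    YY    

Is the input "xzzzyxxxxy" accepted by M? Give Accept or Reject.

One accepting computation: (q_0, xzzzyxxxxy, #) ⊢ (q_3, zzzyxxxxy, YY#) ⊢ (q_3, zzyxxxxy, YYY#) ⊢ (q_3, zyxxxxy, YYYY#) ⊢ (q_2, yxxxxy, YYYYY#) ⊢ (q_0, xxxxy, YYYY#) ⊢ (q_0, xxxy, YYY#) ⊢ (q_0, xxy, YY#) ⊢ (q_0, xy, Y#) ⊢ (q_0, y, #) ⊢ (q_2, ε, ε)
All input consumed and the stack is empty.

Accept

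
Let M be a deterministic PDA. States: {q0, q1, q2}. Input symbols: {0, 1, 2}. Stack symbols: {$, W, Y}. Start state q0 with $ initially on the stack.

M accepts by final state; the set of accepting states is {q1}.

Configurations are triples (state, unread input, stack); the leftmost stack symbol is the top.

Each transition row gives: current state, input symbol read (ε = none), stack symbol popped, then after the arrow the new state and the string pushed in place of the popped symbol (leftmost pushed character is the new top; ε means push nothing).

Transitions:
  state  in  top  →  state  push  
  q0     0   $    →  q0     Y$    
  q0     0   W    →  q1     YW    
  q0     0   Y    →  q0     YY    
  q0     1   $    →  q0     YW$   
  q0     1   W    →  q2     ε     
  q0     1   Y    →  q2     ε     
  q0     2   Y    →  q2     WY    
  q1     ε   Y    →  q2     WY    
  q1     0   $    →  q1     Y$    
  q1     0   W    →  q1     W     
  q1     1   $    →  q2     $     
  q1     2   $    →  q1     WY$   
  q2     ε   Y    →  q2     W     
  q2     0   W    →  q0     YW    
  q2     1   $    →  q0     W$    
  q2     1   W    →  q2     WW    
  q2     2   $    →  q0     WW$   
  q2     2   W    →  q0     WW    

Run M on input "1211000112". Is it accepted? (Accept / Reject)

Reject

(q0, 1211000112, $) ⊢ (q0, 211000112, YW$) ⊢ (q2, 11000112, WYW$) ⊢ (q2, 1000112, WWYW$) ⊢ (q2, 000112, WWWYW$) ⊢ (q0, 00112, YWWWYW$) ⊢ (q0, 0112, YYWWWYW$) ⊢ (q0, 112, YYYWWWYW$) ⊢ (q2, 12, YYWWWYW$) ⊢ (q2, 12, WYWWWYW$) ⊢ (q2, 2, WWYWWWYW$) ⊢ (q0, ε, WWWYWWWYW$)
All input consumed; state q0 ∉ F and no further ε-move applies.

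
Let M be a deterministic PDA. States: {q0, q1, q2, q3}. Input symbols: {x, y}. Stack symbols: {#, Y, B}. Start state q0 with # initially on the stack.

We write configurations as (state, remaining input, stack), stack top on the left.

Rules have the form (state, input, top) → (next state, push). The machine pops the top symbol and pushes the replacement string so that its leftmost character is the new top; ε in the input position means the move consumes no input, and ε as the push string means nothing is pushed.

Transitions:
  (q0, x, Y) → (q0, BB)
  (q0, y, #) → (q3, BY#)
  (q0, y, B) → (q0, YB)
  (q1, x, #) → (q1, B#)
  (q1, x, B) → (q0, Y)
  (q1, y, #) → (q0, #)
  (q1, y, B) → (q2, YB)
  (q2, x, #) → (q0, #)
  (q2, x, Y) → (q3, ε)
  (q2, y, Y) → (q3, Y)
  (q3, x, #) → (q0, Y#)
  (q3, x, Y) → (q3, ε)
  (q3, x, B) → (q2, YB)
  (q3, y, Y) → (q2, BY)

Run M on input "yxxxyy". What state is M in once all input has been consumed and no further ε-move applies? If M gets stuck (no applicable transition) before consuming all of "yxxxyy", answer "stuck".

q2

(q0, yxxxyy, #)
  read y, top #: go to q3, push BY# → (q3, xxxyy, BY#)
  read x, top B: go to q2, push YB → (q2, xxyy, YBY#)
  read x, top Y: go to q3, push ε → (q3, xyy, BY#)
  read x, top B: go to q2, push YB → (q2, yy, YBY#)
  read y, top Y: go to q3, push Y → (q3, y, YBY#)
  read y, top Y: go to q2, push BY → (q2, ε, BYBY#)
All input consumed; M is in state q2.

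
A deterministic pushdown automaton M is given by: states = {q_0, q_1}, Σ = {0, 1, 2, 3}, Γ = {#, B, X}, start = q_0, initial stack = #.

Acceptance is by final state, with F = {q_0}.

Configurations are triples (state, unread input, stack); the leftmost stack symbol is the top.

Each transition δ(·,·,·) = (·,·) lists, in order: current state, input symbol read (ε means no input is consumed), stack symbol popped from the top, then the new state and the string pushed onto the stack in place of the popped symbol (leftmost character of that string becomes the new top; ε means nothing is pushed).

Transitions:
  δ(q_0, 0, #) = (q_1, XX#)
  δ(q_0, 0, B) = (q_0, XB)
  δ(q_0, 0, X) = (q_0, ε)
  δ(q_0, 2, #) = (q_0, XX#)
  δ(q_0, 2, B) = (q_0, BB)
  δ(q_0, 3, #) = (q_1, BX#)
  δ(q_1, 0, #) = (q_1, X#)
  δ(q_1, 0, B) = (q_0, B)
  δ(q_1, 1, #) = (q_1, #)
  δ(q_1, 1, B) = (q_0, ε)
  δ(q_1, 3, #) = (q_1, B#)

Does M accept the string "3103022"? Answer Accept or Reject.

(q_0, 3103022, #)
  read 3, top #: go to q_1, push BX# → (q_1, 103022, BX#)
  read 1, top B: go to q_0, push ε → (q_0, 03022, X#)
  read 0, top X: go to q_0, push ε → (q_0, 3022, #)
  read 3, top #: go to q_1, push BX# → (q_1, 022, BX#)
  read 0, top B: go to q_0, push B → (q_0, 22, BX#)
  read 2, top B: go to q_0, push BB → (q_0, 2, BBX#)
  read 2, top B: go to q_0, push BB → (q_0, ε, BBBX#)
All input consumed; state q_0 ∈ F.

Accept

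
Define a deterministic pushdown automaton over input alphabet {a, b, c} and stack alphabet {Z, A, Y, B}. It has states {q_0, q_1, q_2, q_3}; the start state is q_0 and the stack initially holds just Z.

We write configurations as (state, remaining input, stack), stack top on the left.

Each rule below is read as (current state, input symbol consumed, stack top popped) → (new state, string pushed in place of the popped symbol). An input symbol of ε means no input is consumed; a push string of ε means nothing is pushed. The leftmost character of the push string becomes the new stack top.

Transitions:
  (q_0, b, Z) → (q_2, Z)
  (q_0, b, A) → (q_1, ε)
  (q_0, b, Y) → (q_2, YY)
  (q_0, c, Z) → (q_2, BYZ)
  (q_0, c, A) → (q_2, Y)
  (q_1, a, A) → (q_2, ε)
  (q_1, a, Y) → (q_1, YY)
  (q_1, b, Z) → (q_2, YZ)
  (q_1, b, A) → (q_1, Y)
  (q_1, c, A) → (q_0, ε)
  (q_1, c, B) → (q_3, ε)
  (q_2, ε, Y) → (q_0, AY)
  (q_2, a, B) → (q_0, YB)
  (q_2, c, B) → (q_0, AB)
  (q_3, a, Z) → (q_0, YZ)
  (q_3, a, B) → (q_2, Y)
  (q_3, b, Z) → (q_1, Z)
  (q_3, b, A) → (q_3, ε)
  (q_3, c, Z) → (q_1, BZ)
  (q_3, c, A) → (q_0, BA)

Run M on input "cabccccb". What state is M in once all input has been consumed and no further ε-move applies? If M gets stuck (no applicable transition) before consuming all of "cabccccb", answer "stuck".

(q_0, cabccccb, Z) ⊢ (q_2, abccccb, BYZ) ⊢ (q_0, bccccb, YBYZ) ⊢ (q_2, ccccb, YYBYZ) ⊢ (q_0, ccccb, AYYBYZ) ⊢ (q_2, cccb, YYYBYZ) ⊢ (q_0, cccb, AYYYBYZ) ⊢ (q_2, ccb, YYYYBYZ) ⊢ (q_0, ccb, AYYYYBYZ) ⊢ (q_2, cb, YYYYYBYZ) ⊢ (q_0, cb, AYYYYYBYZ) ⊢ (q_2, b, YYYYYYBYZ) ⊢ (q_0, b, AYYYYYYBYZ) ⊢ (q_1, ε, YYYYYYBYZ)
All input consumed; M is in state q_1.

q_1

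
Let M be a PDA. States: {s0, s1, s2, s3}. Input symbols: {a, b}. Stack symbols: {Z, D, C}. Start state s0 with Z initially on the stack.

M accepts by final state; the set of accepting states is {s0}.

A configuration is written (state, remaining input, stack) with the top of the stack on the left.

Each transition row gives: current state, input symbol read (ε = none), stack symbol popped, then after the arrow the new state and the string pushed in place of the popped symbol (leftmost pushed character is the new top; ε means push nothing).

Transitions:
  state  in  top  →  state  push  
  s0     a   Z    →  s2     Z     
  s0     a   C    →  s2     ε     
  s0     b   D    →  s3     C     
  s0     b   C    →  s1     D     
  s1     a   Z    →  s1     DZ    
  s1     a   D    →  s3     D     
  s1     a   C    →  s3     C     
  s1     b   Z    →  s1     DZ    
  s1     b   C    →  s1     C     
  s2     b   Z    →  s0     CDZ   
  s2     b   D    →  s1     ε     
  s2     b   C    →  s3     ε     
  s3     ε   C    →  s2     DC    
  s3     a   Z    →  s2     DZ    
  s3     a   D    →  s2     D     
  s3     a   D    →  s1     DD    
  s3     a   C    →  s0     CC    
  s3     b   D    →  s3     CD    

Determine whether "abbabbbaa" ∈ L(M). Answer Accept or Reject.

Accept

One accepting computation: (s0, abbabbbaa, Z) ⊢ (s2, bbabbbaa, Z) ⊢ (s0, babbbaa, CDZ) ⊢ (s1, abbbaa, DDZ) ⊢ (s3, bbbaa, DDZ) ⊢ (s3, bbaa, CDDZ) ⊢ (s2, bbaa, DCDDZ) ⊢ (s1, baa, CDDZ) ⊢ (s1, aa, CDDZ) ⊢ (s3, a, CDDZ) ⊢ (s0, ε, CCDDZ)
All input consumed and state s0 ∈ F.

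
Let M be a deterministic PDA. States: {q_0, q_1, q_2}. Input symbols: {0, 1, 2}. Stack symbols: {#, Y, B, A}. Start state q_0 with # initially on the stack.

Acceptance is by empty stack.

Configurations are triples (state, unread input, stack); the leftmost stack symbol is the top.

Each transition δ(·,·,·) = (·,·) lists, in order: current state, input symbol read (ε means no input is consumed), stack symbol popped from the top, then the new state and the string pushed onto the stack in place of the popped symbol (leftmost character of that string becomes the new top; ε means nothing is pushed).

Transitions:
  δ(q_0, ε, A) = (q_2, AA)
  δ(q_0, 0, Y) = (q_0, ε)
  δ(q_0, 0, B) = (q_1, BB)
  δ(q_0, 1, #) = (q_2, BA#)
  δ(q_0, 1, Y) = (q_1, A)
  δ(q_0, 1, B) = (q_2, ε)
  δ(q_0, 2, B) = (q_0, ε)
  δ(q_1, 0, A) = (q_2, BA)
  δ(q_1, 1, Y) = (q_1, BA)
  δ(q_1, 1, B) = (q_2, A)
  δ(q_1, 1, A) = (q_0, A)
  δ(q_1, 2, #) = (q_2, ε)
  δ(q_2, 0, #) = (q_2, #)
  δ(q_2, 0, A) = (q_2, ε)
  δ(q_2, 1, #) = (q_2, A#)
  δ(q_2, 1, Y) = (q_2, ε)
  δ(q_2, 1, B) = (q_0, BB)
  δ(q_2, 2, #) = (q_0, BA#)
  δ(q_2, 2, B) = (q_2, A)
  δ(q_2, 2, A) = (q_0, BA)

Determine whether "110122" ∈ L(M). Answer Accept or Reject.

Reject

(q_0, 110122, #)
  read 1, top #: go to q_2, push BA# → (q_2, 10122, BA#)
  read 1, top B: go to q_0, push BB → (q_0, 0122, BBA#)
  read 0, top B: go to q_1, push BB → (q_1, 122, BBBA#)
  read 1, top B: go to q_2, push A → (q_2, 22, ABBA#)
  read 2, top A: go to q_0, push BA → (q_0, 2, BABBA#)
  read 2, top B: go to q_0, push ε → (q_0, ε, ABBA#)
  ε-move, top A: go to q_2, push AA → (q_2, ε, AABBA#)
All input consumed; stack is AABBA#, not empty, and no further ε-move applies.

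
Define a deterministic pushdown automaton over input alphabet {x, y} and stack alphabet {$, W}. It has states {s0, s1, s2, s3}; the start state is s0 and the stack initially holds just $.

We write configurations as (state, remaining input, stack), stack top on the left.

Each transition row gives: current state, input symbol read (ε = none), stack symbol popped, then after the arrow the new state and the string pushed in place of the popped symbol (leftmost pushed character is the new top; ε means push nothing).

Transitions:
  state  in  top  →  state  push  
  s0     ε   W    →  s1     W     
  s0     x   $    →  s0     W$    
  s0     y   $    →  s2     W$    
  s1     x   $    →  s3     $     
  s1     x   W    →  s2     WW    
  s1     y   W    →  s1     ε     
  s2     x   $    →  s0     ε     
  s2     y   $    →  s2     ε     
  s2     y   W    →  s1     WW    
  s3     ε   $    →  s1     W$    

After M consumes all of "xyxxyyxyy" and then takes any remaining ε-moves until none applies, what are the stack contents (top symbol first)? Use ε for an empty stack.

WWW$

(s0, xyxxyyxyy, $)
  read x, top $: go to s0, push W$ → (s0, yxxyyxyy, W$)
  ε-move, top W: go to s1, push W → (s1, yxxyyxyy, W$)
  read y, top W: go to s1, push ε → (s1, xxyyxyy, $)
  read x, top $: go to s3, push $ → (s3, xyyxyy, $)
  ε-move, top $: go to s1, push W$ → (s1, xyyxyy, W$)
  read x, top W: go to s2, push WW → (s2, yyxyy, WW$)
  read y, top W: go to s1, push WW → (s1, yxyy, WWW$)
  read y, top W: go to s1, push ε → (s1, xyy, WW$)
  read x, top W: go to s2, push WW → (s2, yy, WWW$)
  read y, top W: go to s1, push WW → (s1, y, WWWW$)
  read y, top W: go to s1, push ε → (s1, ε, WWW$)
All input consumed in state s1 with stack WWW$.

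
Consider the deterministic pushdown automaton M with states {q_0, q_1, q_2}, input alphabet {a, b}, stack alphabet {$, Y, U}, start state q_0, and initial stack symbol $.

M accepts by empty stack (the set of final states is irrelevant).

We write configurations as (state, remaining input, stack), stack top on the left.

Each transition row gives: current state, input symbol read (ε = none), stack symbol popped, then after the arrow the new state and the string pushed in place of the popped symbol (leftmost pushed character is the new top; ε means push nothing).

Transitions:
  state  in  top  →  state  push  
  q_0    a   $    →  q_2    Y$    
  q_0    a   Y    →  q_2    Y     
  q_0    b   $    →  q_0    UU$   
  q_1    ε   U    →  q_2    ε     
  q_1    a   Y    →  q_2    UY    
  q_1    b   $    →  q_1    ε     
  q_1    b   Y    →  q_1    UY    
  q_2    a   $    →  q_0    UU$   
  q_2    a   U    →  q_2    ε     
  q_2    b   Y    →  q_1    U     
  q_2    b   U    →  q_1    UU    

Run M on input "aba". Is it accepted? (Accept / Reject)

Reject

(q_0, aba, $)
  read a, top $: go to q_2, push Y$ → (q_2, ba, Y$)
  read b, top Y: go to q_1, push U → (q_1, a, U$)
  ε-move, top U: go to q_2, push ε → (q_2, a, $)
  read a, top $: go to q_0, push UU$ → (q_0, ε, UU$)
All input consumed; stack is UU$, not empty, and no further ε-move applies.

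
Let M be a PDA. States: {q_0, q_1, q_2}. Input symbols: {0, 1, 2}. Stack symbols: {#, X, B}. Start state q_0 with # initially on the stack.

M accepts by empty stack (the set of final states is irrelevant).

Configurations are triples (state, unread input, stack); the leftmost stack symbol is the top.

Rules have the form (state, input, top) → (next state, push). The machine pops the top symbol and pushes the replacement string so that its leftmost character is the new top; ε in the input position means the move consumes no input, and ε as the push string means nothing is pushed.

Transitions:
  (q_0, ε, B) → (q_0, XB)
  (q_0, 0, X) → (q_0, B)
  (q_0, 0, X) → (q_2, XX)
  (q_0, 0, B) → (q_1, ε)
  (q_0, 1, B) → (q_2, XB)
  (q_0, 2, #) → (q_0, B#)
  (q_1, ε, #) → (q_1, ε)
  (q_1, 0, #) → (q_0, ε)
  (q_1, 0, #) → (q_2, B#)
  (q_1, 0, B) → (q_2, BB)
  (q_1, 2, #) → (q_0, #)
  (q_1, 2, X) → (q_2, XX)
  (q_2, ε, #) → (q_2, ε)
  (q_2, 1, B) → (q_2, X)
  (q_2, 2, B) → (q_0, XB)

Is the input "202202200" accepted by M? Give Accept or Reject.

One accepting computation: (q_0, 202202200, #) ⊢ (q_0, 02202200, B#) ⊢ (q_1, 2202200, #) ⊢ (q_0, 202200, #) ⊢ (q_0, 02200, B#) ⊢ (q_1, 2200, #) ⊢ (q_0, 200, #) ⊢ (q_0, 00, B#) ⊢ (q_1, 0, #) ⊢ (q_0, ε, ε)
All input consumed and the stack is empty.

Accept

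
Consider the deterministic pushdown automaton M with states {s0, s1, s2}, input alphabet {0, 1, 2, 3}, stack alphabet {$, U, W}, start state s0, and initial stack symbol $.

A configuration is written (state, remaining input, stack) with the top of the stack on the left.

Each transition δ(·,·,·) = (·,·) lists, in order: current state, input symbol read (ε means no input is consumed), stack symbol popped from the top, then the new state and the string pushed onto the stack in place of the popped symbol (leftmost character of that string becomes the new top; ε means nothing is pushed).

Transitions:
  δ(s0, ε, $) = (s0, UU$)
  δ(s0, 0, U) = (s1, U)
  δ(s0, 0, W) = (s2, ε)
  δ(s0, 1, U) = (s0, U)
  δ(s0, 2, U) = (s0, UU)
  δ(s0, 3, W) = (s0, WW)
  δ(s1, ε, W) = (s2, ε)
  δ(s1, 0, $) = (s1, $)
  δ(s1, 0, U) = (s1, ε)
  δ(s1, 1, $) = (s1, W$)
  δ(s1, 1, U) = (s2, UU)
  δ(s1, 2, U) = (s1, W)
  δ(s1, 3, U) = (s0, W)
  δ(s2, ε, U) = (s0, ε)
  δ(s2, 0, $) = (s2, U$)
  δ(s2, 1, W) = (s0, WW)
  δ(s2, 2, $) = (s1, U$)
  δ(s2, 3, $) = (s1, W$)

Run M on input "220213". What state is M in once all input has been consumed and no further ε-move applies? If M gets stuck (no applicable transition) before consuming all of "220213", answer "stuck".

(s0, 220213, $) ⊢ (s0, 220213, UU$) ⊢ (s0, 20213, UUU$) ⊢ (s0, 0213, UUUU$) ⊢ (s1, 213, UUUU$) ⊢ (s1, 13, WUUU$) ⊢ (s2, 13, UUU$) ⊢ (s0, 13, UU$) ⊢ (s0, 3, UU$)
No transition for (s0, 3, top U); M blocks with input 3 remaining.

stuck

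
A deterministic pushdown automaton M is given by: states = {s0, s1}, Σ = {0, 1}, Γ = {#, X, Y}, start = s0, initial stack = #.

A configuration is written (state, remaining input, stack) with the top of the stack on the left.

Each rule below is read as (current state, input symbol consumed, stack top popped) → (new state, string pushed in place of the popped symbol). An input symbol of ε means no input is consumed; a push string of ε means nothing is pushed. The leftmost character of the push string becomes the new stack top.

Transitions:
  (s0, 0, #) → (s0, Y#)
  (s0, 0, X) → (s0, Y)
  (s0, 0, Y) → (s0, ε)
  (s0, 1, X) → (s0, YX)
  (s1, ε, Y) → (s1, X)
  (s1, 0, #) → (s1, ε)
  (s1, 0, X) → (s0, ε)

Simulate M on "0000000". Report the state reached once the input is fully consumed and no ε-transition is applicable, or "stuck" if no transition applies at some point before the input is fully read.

s0

(s0, 0000000, #) ⊢ (s0, 000000, Y#) ⊢ (s0, 00000, #) ⊢ (s0, 0000, Y#) ⊢ (s0, 000, #) ⊢ (s0, 00, Y#) ⊢ (s0, 0, #) ⊢ (s0, ε, Y#)
All input consumed; M is in state s0.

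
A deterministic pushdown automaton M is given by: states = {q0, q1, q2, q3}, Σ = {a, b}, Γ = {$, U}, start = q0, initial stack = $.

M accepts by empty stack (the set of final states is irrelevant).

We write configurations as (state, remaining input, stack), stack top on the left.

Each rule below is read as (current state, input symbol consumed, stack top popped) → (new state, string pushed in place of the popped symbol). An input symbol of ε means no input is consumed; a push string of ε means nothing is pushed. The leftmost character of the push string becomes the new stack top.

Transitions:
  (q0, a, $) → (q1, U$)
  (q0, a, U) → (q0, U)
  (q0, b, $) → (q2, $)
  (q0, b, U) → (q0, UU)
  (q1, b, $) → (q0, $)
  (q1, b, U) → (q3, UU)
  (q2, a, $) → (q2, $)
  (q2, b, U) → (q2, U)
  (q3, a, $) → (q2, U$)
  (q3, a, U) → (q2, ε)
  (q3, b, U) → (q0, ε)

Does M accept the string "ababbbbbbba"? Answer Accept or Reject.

Reject

(q0, ababbbbbbba, $)
  read a, top $: go to q1, push U$ → (q1, babbbbbbba, U$)
  read b, top U: go to q3, push UU → (q3, abbbbbbba, UU$)
  read a, top U: go to q2, push ε → (q2, bbbbbbba, U$)
  read b, top U: go to q2, push U → (q2, bbbbbba, U$)
  read b, top U: go to q2, push U → (q2, bbbbba, U$)
  read b, top U: go to q2, push U → (q2, bbbba, U$)
  read b, top U: go to q2, push U → (q2, bbba, U$)
  read b, top U: go to q2, push U → (q2, bba, U$)
  read b, top U: go to q2, push U → (q2, ba, U$)
  read b, top U: go to q2, push U → (q2, a, U$)
No transition applies at (q2, a, U$); input not fully consumed.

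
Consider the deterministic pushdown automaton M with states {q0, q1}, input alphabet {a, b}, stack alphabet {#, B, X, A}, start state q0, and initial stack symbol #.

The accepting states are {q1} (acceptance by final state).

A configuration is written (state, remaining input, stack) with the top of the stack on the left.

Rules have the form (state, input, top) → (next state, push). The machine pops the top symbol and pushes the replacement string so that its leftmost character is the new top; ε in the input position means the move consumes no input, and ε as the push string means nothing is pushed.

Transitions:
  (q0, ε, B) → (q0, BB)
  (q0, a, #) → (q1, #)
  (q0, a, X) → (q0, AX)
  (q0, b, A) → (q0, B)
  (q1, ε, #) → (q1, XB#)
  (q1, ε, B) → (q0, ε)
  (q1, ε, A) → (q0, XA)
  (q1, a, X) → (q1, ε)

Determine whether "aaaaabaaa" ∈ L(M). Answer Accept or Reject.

(q0, aaaaabaaa, #)
  read a, top #: go to q1, push # → (q1, aaaabaaa, #)
  ε-move, top #: go to q1, push XB# → (q1, aaaabaaa, XB#)
  read a, top X: go to q1, push ε → (q1, aaabaaa, B#)
  ε-move, top B: go to q0, push ε → (q0, aaabaaa, #)
  read a, top #: go to q1, push # → (q1, aabaaa, #)
  ε-move, top #: go to q1, push XB# → (q1, aabaaa, XB#)
  read a, top X: go to q1, push ε → (q1, abaaa, B#)
  ε-move, top B: go to q0, push ε → (q0, abaaa, #)
  read a, top #: go to q1, push # → (q1, baaa, #)
  ε-move, top #: go to q1, push XB# → (q1, baaa, XB#)
No transition applies at (q1, baaa, XB#); input not fully consumed.

Reject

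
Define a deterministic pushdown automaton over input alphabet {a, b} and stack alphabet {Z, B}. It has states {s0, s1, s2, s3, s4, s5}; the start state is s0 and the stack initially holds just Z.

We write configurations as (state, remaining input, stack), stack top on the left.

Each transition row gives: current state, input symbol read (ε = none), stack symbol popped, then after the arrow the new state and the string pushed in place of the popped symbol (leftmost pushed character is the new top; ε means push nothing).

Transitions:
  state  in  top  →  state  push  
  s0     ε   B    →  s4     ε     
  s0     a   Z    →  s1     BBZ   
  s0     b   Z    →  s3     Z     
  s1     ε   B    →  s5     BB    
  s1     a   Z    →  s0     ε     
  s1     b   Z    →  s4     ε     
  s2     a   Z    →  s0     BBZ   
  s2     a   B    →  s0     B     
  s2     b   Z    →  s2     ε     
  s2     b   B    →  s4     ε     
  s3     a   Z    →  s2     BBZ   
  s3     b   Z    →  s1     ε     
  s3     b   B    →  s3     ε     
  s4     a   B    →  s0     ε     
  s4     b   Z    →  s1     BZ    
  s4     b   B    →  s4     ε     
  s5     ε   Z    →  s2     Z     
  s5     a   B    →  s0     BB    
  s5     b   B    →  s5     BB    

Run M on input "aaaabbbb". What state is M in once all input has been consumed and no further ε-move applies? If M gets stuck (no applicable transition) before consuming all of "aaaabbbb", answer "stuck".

(s0, aaaabbbb, Z) ⊢ (s1, aaabbbb, BBZ) ⊢ (s5, aaabbbb, BBBZ) ⊢ (s0, aabbbb, BBBBZ) ⊢ (s4, aabbbb, BBBZ) ⊢ (s0, abbbb, BBZ) ⊢ (s4, abbbb, BZ) ⊢ (s0, bbbb, Z) ⊢ (s3, bbb, Z) ⊢ (s1, bb, ε)
No transition for (s1, b, top ε); M blocks with input bb remaining.

stuck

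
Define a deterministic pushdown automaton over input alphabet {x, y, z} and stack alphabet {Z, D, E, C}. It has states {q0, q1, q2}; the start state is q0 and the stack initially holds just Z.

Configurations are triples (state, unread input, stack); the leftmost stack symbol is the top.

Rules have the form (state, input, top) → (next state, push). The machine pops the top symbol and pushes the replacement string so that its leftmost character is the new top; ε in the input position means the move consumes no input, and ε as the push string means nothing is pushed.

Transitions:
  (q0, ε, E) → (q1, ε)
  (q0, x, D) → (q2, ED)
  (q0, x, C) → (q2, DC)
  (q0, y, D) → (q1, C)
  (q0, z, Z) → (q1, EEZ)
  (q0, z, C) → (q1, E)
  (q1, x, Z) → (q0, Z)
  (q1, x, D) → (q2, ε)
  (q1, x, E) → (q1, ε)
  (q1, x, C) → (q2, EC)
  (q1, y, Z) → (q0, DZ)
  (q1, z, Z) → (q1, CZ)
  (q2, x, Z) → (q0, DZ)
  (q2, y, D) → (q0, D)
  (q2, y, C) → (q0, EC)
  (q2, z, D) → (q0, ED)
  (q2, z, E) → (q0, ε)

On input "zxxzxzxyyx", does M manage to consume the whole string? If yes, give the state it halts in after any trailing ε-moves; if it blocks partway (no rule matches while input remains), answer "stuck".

(q0, zxxzxzxyyx, Z)
  read z, top Z: go to q1, push EEZ → (q1, xxzxzxyyx, EEZ)
  read x, top E: go to q1, push ε → (q1, xzxzxyyx, EZ)
  read x, top E: go to q1, push ε → (q1, zxzxyyx, Z)
  read z, top Z: go to q1, push CZ → (q1, xzxyyx, CZ)
  read x, top C: go to q2, push EC → (q2, zxyyx, ECZ)
  read z, top E: go to q0, push ε → (q0, xyyx, CZ)
  read x, top C: go to q2, push DC → (q2, yyx, DCZ)
  read y, top D: go to q0, push D → (q0, yx, DCZ)
  read y, top D: go to q1, push C → (q1, x, CCZ)
  read x, top C: go to q2, push EC → (q2, ε, ECCZ)
All input consumed; M is in state q2.

q2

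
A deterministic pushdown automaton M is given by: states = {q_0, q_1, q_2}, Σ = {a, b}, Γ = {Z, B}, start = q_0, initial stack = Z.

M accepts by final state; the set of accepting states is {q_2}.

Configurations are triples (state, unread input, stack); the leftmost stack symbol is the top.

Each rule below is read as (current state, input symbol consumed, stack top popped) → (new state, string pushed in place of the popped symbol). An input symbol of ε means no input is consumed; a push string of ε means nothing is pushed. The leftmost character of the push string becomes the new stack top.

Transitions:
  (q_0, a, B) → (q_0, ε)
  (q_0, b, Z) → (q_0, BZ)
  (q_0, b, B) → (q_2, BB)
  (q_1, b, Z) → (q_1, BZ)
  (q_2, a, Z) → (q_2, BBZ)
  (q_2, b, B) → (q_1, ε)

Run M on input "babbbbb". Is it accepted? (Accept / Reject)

Reject

(q_0, babbbbb, Z)
  read b, top Z: go to q_0, push BZ → (q_0, abbbbb, BZ)
  read a, top B: go to q_0, push ε → (q_0, bbbbb, Z)
  read b, top Z: go to q_0, push BZ → (q_0, bbbb, BZ)
  read b, top B: go to q_2, push BB → (q_2, bbb, BBZ)
  read b, top B: go to q_1, push ε → (q_1, bb, BZ)
No transition applies at (q_1, bb, BZ); input not fully consumed.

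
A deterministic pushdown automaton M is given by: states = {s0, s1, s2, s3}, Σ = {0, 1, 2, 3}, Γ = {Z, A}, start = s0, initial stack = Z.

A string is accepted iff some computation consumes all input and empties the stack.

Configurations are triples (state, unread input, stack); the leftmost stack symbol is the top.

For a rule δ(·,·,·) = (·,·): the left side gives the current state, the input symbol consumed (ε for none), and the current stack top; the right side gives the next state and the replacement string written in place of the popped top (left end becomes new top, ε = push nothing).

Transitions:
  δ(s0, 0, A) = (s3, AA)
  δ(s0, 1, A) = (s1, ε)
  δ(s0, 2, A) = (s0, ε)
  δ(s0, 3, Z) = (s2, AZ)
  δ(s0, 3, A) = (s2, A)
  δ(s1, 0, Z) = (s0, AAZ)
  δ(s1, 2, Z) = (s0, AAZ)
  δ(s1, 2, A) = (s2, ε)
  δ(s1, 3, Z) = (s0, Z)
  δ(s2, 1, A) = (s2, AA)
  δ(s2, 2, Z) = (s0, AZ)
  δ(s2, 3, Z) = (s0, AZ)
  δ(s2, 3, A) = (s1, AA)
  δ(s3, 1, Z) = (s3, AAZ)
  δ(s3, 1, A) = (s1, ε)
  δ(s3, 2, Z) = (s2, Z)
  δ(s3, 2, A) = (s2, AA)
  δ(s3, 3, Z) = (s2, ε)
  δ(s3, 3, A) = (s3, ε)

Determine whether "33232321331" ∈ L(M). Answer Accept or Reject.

Reject

(s0, 33232321331, Z)
  read 3, top Z: go to s2, push AZ → (s2, 3232321331, AZ)
  read 3, top A: go to s1, push AA → (s1, 232321331, AAZ)
  read 2, top A: go to s2, push ε → (s2, 32321331, AZ)
  read 3, top A: go to s1, push AA → (s1, 2321331, AAZ)
  read 2, top A: go to s2, push ε → (s2, 321331, AZ)
  read 3, top A: go to s1, push AA → (s1, 21331, AAZ)
  read 2, top A: go to s2, push ε → (s2, 1331, AZ)
  read 1, top A: go to s2, push AA → (s2, 331, AAZ)
  read 3, top A: go to s1, push AA → (s1, 31, AAAZ)
No transition applies at (s1, 31, AAAZ); input not fully consumed.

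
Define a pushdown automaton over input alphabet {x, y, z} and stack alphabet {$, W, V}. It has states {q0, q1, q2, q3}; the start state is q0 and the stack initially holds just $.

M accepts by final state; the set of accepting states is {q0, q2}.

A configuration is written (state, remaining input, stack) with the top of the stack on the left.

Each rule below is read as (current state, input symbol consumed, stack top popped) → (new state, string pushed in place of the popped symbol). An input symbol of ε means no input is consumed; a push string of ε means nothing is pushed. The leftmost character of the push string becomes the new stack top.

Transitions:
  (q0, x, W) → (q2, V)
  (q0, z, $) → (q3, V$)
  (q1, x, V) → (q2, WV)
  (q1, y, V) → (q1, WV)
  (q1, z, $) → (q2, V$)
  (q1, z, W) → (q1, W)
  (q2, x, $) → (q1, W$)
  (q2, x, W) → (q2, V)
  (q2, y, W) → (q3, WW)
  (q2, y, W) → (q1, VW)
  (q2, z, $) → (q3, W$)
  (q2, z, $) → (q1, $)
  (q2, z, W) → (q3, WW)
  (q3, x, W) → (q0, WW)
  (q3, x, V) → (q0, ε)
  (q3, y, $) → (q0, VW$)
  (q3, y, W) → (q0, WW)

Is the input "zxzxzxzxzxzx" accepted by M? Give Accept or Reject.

Accept

One accepting computation: (q0, zxzxzxzxzxzx, $) ⊢ (q3, xzxzxzxzxzx, V$) ⊢ (q0, zxzxzxzxzx, $) ⊢ (q3, xzxzxzxzx, V$) ⊢ (q0, zxzxzxzx, $) ⊢ (q3, xzxzxzx, V$) ⊢ (q0, zxzxzx, $) ⊢ (q3, xzxzx, V$) ⊢ (q0, zxzx, $) ⊢ (q3, xzx, V$) ⊢ (q0, zx, $) ⊢ (q3, x, V$) ⊢ (q0, ε, $)
All input consumed and state q0 ∈ F.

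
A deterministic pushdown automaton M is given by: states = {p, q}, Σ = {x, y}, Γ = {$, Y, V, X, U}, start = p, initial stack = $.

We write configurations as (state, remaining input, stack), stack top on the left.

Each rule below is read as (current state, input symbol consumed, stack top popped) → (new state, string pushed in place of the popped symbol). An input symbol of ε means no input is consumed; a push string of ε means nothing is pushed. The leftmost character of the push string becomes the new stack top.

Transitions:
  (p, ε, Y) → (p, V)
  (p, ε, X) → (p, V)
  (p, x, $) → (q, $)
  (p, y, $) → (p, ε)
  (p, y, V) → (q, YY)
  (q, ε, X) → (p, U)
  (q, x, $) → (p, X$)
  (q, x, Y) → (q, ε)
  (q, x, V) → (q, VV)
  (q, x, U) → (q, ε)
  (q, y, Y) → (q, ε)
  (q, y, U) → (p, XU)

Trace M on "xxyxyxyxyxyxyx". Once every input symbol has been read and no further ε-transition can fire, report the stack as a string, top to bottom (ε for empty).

V$

(p, xxyxyxyxyxyxyx, $)
  read x, top $: go to q, push $ → (q, xyxyxyxyxyxyx, $)
  read x, top $: go to p, push X$ → (p, yxyxyxyxyxyx, X$)
  ε-move, top X: go to p, push V → (p, yxyxyxyxyxyx, V$)
  read y, top V: go to q, push YY → (q, xyxyxyxyxyx, YY$)
  read x, top Y: go to q, push ε → (q, yxyxyxyxyx, Y$)
  read y, top Y: go to q, push ε → (q, xyxyxyxyx, $)
  read x, top $: go to p, push X$ → (p, yxyxyxyx, X$)
  ε-move, top X: go to p, push V → (p, yxyxyxyx, V$)
  read y, top V: go to q, push YY → (q, xyxyxyx, YY$)
  read x, top Y: go to q, push ε → (q, yxyxyx, Y$)
  read y, top Y: go to q, push ε → (q, xyxyx, $)
  read x, top $: go to p, push X$ → (p, yxyx, X$)
  ε-move, top X: go to p, push V → (p, yxyx, V$)
  read y, top V: go to q, push YY → (q, xyx, YY$)
  read x, top Y: go to q, push ε → (q, yx, Y$)
  read y, top Y: go to q, push ε → (q, x, $)
  read x, top $: go to p, push X$ → (p, ε, X$)
  ε-move, top X: go to p, push V → (p, ε, V$)
All input consumed in state p with stack V$.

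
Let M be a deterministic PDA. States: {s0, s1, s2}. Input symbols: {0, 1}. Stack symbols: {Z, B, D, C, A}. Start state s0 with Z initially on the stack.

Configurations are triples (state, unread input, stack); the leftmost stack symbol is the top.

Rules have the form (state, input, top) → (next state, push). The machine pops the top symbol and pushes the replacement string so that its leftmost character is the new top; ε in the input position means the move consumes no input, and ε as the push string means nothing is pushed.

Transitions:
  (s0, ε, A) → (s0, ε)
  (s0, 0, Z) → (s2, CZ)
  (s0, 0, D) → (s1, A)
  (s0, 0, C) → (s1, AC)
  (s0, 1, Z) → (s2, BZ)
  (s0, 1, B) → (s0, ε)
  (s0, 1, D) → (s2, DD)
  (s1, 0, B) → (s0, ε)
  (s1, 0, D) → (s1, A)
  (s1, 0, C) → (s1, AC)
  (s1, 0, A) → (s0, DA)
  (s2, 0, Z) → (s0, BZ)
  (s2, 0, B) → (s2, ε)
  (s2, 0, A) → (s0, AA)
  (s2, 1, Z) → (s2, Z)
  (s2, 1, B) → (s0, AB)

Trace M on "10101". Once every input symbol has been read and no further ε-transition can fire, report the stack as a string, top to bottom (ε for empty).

Z

(s0, 10101, Z)
  read 1, top Z: go to s2, push BZ → (s2, 0101, BZ)
  read 0, top B: go to s2, push ε → (s2, 101, Z)
  read 1, top Z: go to s2, push Z → (s2, 01, Z)
  read 0, top Z: go to s0, push BZ → (s0, 1, BZ)
  read 1, top B: go to s0, push ε → (s0, ε, Z)
All input consumed in state s0 with stack Z.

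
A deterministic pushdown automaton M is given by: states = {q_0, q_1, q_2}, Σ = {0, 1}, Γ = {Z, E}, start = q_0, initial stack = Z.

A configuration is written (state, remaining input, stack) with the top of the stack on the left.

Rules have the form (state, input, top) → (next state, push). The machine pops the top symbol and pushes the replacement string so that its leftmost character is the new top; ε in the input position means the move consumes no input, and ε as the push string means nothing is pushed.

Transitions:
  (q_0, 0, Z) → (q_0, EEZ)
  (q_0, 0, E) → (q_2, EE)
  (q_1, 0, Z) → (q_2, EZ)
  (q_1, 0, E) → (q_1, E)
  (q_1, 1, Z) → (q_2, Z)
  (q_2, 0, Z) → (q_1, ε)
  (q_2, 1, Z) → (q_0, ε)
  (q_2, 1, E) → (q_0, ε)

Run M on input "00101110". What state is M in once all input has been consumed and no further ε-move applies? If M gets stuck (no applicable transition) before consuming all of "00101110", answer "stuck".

(q_0, 00101110, Z) ⊢ (q_0, 0101110, EEZ) ⊢ (q_2, 101110, EEEZ) ⊢ (q_0, 01110, EEZ) ⊢ (q_2, 1110, EEEZ) ⊢ (q_0, 110, EEZ)
No transition for (q_0, 1, top E); M blocks with input 110 remaining.

stuck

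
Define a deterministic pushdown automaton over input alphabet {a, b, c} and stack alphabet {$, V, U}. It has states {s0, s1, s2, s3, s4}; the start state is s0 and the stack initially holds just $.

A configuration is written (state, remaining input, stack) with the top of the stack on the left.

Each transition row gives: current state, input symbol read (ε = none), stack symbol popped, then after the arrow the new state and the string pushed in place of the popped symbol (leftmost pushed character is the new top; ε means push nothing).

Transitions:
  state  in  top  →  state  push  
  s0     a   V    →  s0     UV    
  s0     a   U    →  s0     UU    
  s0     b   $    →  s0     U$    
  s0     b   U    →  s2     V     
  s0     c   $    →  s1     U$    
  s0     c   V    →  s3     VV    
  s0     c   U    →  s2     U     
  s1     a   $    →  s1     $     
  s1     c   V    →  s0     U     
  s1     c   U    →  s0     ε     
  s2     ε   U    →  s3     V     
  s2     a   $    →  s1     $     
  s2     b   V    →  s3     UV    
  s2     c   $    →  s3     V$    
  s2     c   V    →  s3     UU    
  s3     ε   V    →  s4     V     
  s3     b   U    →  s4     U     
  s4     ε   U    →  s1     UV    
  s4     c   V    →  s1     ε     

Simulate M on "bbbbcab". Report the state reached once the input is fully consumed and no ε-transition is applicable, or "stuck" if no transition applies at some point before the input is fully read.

(s0, bbbbcab, $) ⊢ (s0, bbbcab, U$) ⊢ (s2, bbcab, V$) ⊢ (s3, bcab, UV$) ⊢ (s4, cab, UV$) ⊢ (s1, cab, UVV$) ⊢ (s0, ab, VV$) ⊢ (s0, b, UVV$) ⊢ (s2, ε, VVV$)
All input consumed; M is in state s2.

s2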